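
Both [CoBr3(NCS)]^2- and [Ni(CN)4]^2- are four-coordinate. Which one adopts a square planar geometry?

[Ni(CN)4]^2-

For [CoBr3(NCS)]^2-: Summing ligand charges against the −2 overall charge gives an oxidation state of +2 for cobalt. Group 9 minus oxidation state 2 gives a d⁷ configuration. For a high-spin 3d d⁷ ion with weak-field ligands the small Δₜ gives little square-planar CFSE advantage, so four ligands adopt the sterically favoured tetrahedral geometry. → tetrahedral.
For [Ni(CN)4]^2-: Ligand charges: each cyanide is −1. With an overall charge of −2 the nickel centre must be in the +2 oxidation state. Group 10 minus oxidation state 2 gives a d⁸ configuration. Cyanide is a strong-field ligand (high in the spectrochemical series). A 3d d⁸ ion with strong-field ligands gains enough CFSE to favour square planar over tetrahedral. → square planar.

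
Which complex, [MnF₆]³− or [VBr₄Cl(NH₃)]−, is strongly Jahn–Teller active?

[MnF₆]³−: Summing ligand charges against the −3 overall charge gives an oxidation state of +3 for manganese. Group 7 minus oxidation state 3 gives a d⁴ configuration. Fluoride is a weak-field ligand for a first-row metal, so the complex is high-spin. The t₂g³e_g¹ (high-spin) configuration has an unevenly filled e_g set; the Jahn–Teller theorem predicts a tetragonal distortion (typically axial elongation) to lift the degeneracy.
[VBr₄Cl(NH₃)]−: Each bromide is −1; each chloride is −1; ammonia is neutral; balancing the −1 overall charge requires V(IV). V sits in group 5, so the d-electron count is 5 − 4 = 1. The d¹ configuration leaves the e_g set evenly filled (or empty) — no strong Jahn–Teller driving force.

[MnF₆]³−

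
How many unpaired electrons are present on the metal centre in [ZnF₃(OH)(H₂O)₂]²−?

0

Ligand charges: each fluoride is −1; each hydroxide is −1; water is neutral. With an overall charge of −2 the zinc centre must be in the +2 oxidation state.
Group 12 minus oxidation state 2 gives a d¹⁰ configuration.
In an octahedral field the d¹⁰ configuration is t₂g⁶e_g⁴, giving 0 unpaired electrons.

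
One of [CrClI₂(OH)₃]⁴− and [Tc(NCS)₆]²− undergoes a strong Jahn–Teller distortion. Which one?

[CrClI₂(OH)₃]⁴−

[CrClI₂(OH)₃]⁴−: Summing ligand charges against the −4 overall charge gives an oxidation state of +2 for chromium. Group 6 minus oxidation state 2 gives a d⁴ configuration. Chloride, hydroxide, and iodide are weak-field ligands for a first-row metal, so the complex is high-spin. The t₂g³e_g¹ (high-spin) configuration has an unevenly filled e_g set; the Jahn–Teller theorem predicts a tetragonal distortion (typically axial elongation) to lift the degeneracy.
[Tc(NCS)₆]²−: Each isothiocyanate is −1; balancing the −2 overall charge requires Tc(IV). Group 7 minus oxidation state 4 gives a d³ configuration. The d³ configuration leaves the e_g set evenly filled (or empty) — no strong Jahn–Teller driving force.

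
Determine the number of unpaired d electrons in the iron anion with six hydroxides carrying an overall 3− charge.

Each hydroxide is −1; balancing the −3 overall charge requires Fe(III).
Fe sits in group 8, so the d-electron count is 8 − 3 = 5.
The spin state decides the count: Hydroxide is a weak-field ligand for a first-row metal, so the complex is high-spin.
An octahedral high-spin d⁵ ion is t₂g³e_g², giving 5 unpaired electrons.

5 unpaired electrons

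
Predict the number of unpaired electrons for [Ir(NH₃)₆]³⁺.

Ligand charges: ammonia is neutral. With an overall charge of +3 the iridium centre must be in the +3 oxidation state.
Group 9 minus oxidation state 3 gives a d⁶ configuration.
The spin state decides the count: a 5d ion has a large Δₒ and is invariably low-spin.
An octahedral low-spin d⁶ ion is t₂g⁶e_g⁰, giving 0 unpaired electrons.

0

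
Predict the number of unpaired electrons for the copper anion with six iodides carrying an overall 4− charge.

Summing ligand charges against the −4 overall charge gives an oxidation state of +2 for copper.
Group 11 minus oxidation state 2 gives a d⁹ configuration.
In an octahedral field the d⁹ configuration is t₂g⁶e_g³ (only one arrangement possible), giving 1 unpaired electron.

1 unpaired electron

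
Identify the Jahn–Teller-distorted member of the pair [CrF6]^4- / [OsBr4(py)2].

[CrF6]^4-

[CrF6]^4-: Summing ligand charges against the −4 overall charge gives an oxidation state of +2 for chromium. Chromium is a group-6 element; Cr(II) is therefore d⁴. Fluoride is a weak-field ligand for a first-row metal, so the complex is high-spin. The t₂g³e_g¹ (high-spin) configuration has an unevenly filled e_g set; the Jahn–Teller theorem predicts a tetragonal distortion (typically axial elongation) to lift the degeneracy.
[OsBr4(py)2]: Each bromide is −1; pyridine is neutral; balancing the 0 overall charge requires Os(IV). Osmium is a group-8 element; Os(IV) is therefore d⁴. A 5d ion has a large Δₒ and is invariably low-spin. The d⁴ configuration leaves the e_g set evenly filled (or empty) — no strong Jahn–Teller driving force.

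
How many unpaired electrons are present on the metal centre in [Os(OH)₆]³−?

1 unpaired electron

Ligand charges: each hydroxide is −1. With an overall charge of −3 the osmium centre must be in the +3 oxidation state.
Group 8 minus oxidation state 3 gives a d⁵ configuration.
The spin state decides the count: a 5d ion has a large Δₒ and is invariably low-spin.
An octahedral low-spin d⁵ ion is t₂g⁵e_g⁰, giving 1 unpaired electron.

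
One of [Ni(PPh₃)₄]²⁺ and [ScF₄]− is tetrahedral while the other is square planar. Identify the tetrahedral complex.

For [Ni(PPh₃)₄]²⁺: Triphenylphosphine is neutral; balancing the +2 overall charge requires Ni(II). Ni sits in group 10, so the d-electron count is 10 − 2 = 8. Triphenylphosphine is a strong-field ligand (high in the spectrochemical series). A 3d d⁸ ion with strong-field ligands gains enough CFSE to favour square planar over tetrahedral. → square planar.
For [ScF₄]−: Summing ligand charges against the −1 overall charge gives an oxidation state of +3 for scandium. Sc sits in group 3, so the d-electron count is 3 − 3 = 0. A d⁰ ion has no crystal-field stabilisation preference between square planar and tetrahedral, so four ligands adopt the sterically favoured tetrahedral geometry. → tetrahedral.

[ScF₄]−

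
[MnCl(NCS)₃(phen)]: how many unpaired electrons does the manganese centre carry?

Summing ligand charges against the 0 overall charge gives an oxidation state of +4 for manganese.
Manganese is a group-7 element; Mn(IV) is therefore d³.
Counting donor atoms: 1×chloride (monodentate) → 1 donor; 3×isothiocyanate (monodentate) → 3 donors; 1×1,10-phenanthroline (bidentate) → 2 donors. Coordination number = 6.
In an octahedral field the d³ configuration is t₂g³e_g⁰ (only one arrangement possible), giving 3 unpaired electrons.

3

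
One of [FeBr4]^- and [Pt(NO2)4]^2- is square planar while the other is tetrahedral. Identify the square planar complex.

[Pt(NO2)4]^2-

For [FeBr4]^-: Summing ligand charges against the −1 overall charge gives an oxidation state of +3 for iron. Fe sits in group 8, so the d-electron count is 8 − 3 = 5. A high-spin d⁵ ion has zero CFSE in either geometry, so four ligands adopt the sterically favoured tetrahedral geometry. → tetrahedral.
For [Pt(NO2)4]^2-: Each nitro (N-bound nitrite) is −1; balancing the −2 overall charge requires Pt(II). Group 10 minus oxidation state 2 gives a d⁸ configuration. A 5d d⁸ ion has a large crystal-field splitting; square planar leaves the high-energy d_{x²−y²} orbital empty and maximises CFSE. → square planar.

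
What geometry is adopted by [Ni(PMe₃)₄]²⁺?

Ligand charges: trimethylphosphine is neutral. With an overall charge of +2 the nickel centre must be in the +2 oxidation state.
Nickel is a group-10 element; Ni(II) is therefore d⁸.
Coordination number: 4.
Trimethylphosphine is a strong-field ligand (high in the spectrochemical series).
A 3d d⁸ ion with strong-field ligands gains enough CFSE to favour square planar over tetrahedral.

square planar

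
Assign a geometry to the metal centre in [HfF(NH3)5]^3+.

octahedral

Ligand charges: each fluoride is −1; ammonia is neutral. With an overall charge of +3 the hafnium centre must be in the +4 oxidation state.
Hf sits in group 4, so the d-electron count is 4 − 4 = 0.
Coordination number: 6.
Six donors around a single metal centre give an octahedral coordination sphere.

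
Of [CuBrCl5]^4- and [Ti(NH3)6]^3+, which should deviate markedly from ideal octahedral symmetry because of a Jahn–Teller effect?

[CuBrCl5]^4-

[CuBrCl5]^4-: Summing ligand charges against the −4 overall charge gives an oxidation state of +2 for copper. Copper is a group-11 element; Cu(II) is therefore d⁹. The t₂g⁶e_g³ configuration has an unevenly filled e_g set; the Jahn–Teller theorem predicts a tetragonal distortion (typically axial elongation) to lift the degeneracy.
[Ti(NH3)6]^3+: Ligand charges: ammonia is neutral. With an overall charge of +3 the titanium centre must be in the +3 oxidation state. Titanium is a group-4 element; Ti(III) is therefore d¹. The d¹ configuration leaves the e_g set evenly filled (or empty) — no strong Jahn–Teller driving force.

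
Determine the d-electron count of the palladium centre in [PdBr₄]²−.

d⁸

Ligand charges: each bromide is −1. With an overall charge of −2 the palladium centre must be in the +2 oxidation state.
Pd sits in group 10, so the d-electron count is 10 − 2 = 8.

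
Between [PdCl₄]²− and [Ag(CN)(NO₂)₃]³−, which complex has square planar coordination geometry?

[PdCl₄]²−

For [PdCl₄]²−: Summing ligand charges against the −2 overall charge gives an oxidation state of +2 for palladium. Pd sits in group 10, so the d-electron count is 10 − 2 = 8. A 4d d⁸ ion has a large crystal-field splitting; square planar leaves the high-energy d_{x²−y²} orbital empty and maximises CFSE. → square planar.
For [Ag(CN)(NO₂)₃]³−: Each cyanide is −1; each nitro (N-bound nitrite) is −1; balancing the −3 overall charge requires Ag(I). Ag sits in group 11, so the d-electron count is 11 − 1 = 10. A d¹⁰ ion has no crystal-field stabilisation preference between square planar and tetrahedral, so four ligands adopt the sterically favoured tetrahedral geometry. → tetrahedral.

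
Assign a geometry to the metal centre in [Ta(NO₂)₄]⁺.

Ligand charges: each nitro (N-bound nitrite) is −1. With an overall charge of +1 the tantalum centre must be in the +5 oxidation state.
Ta sits in group 5, so the d-electron count is 5 − 5 = 0.
With 4 monodentate ligands the coordination number is 4.
A d⁰ ion has no crystal-field stabilisation preference between square planar and tetrahedral, so four ligands adopt the sterically favoured tetrahedral geometry.

tetrahedral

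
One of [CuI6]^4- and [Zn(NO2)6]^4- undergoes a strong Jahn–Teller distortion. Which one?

[CuI6]^4-

[CuI6]^4-: Ligand charges: each iodide is −1. With an overall charge of −4 the copper centre must be in the +2 oxidation state. Group 11 minus oxidation state 2 gives a d⁹ configuration. The t₂g⁶e_g³ configuration has an unevenly filled e_g set; the Jahn–Teller theorem predicts a tetragonal distortion (typically axial elongation) to lift the degeneracy.
[Zn(NO2)6]^4-: Each nitro (N-bound nitrite) is −1; balancing the −4 overall charge requires Zn(II). Zinc is a group-12 element; Zn(II) is therefore d¹⁰. The d¹⁰ configuration leaves the e_g set evenly filled (or empty) — no strong Jahn–Teller driving force.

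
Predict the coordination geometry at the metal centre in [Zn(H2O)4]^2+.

Summing ligand charges against the +2 overall charge gives an oxidation state of +2 for zinc.
Zinc is a group-12 element; Zn(II) is therefore d¹⁰.
Coordination number: 4.
A d¹⁰ ion has no crystal-field stabilisation preference between square planar and tetrahedral, so four ligands adopt the sterically favoured tetrahedral geometry.

tetrahedral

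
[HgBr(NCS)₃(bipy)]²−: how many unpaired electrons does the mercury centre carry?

0 unpaired electrons

Summing ligand charges against the −2 overall charge gives an oxidation state of +2 for mercury.
Group 12 minus oxidation state 2 gives a d¹⁰ configuration.
Counting donor atoms: 1×bromide (monodentate) → 1 donor; 3×isothiocyanate (monodentate) → 3 donors; 1×2,2′-bipyridine (bidentate) → 2 donors. Coordination number = 6.
In an octahedral field the d¹⁰ configuration is t₂g⁶e_g⁴, giving 0 unpaired electrons.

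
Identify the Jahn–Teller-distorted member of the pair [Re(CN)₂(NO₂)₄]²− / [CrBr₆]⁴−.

[Re(CN)₂(NO₂)₄]²−: Summing ligand charges against the −2 overall charge gives an oxidation state of +4 for rhenium. Re sits in group 7, so the d-electron count is 7 − 4 = 3. The d³ configuration leaves the e_g set evenly filled (or empty) — no strong Jahn–Teller driving force.
[CrBr₆]⁴−: Ligand charges: each bromide is −1. With an overall charge of −4 the chromium centre must be in the +2 oxidation state. Group 6 minus oxidation state 2 gives a d⁴ configuration. Bromide is a weak-field ligand for a first-row metal, so the complex is high-spin. The t₂g³e_g¹ (high-spin) configuration has an unevenly filled e_g set; the Jahn–Teller theorem predicts a tetragonal distortion (typically axial elongation) to lift the degeneracy.

[CrBr₆]⁴−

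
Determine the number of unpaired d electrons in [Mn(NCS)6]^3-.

4

Ligand charges: each isothiocyanate is −1. With an overall charge of −3 the manganese centre must be in the +3 oxidation state.
Manganese is a group-7 element; Mn(III) is therefore d⁴.
The spin state decides the count: Isothiocyanate is a weak-field ligand for a first-row metal, so the complex is high-spin.
An octahedral high-spin d⁴ ion is t₂g³e_g¹, giving 4 unpaired electrons.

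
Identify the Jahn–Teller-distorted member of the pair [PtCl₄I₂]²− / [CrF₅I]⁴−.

[PtCl₄I₂]²−: Ligand charges: each chloride is −1; each iodide is −1. With an overall charge of −2 the platinum centre must be in the +4 oxidation state. Platinum is a group-10 element; Pt(IV) is therefore d⁶. A 5d ion has a large Δₒ and is invariably low-spin. The d⁶ configuration leaves the e_g set evenly filled (or empty) — no strong Jahn–Teller driving force.
[CrF₅I]⁴−: Each fluoride is −1; each iodide is −1; balancing the −4 overall charge requires Cr(II). Group 6 minus oxidation state 2 gives a d⁴ configuration. Fluoride and iodide are weak-field ligands for a first-row metal, so the complex is high-spin. The t₂g³e_g¹ (high-spin) configuration has an unevenly filled e_g set; the Jahn–Teller theorem predicts a tetragonal distortion (typically axial elongation) to lift the degeneracy.

[CrF₅I]⁴−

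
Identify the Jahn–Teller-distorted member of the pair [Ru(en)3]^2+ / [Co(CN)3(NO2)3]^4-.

[Co(CN)3(NO2)3]^4-

[Ru(en)3]^2+: Ligand charges: ethylenediamine is neutral. With an overall charge of +2 the ruthenium centre must be in the +2 oxidation state. Ru sits in group 8, so the d-electron count is 8 − 2 = 6. A 4d ion has a large Δₒ and is invariably low-spin. The d⁶ configuration leaves the e_g set evenly filled (or empty) — no strong Jahn–Teller driving force.
[Co(CN)3(NO2)3]^4-: Each cyanide is −1; each nitro (N-bound nitrite) is −1; balancing the −4 overall charge requires Co(II). Group 9 minus oxidation state 2 gives a d⁷ configuration. Cyanide and nitro (N-bound nitrite) are strong-field ligands (high in the spectrochemical series) for a first-row metal, so the complex is low-spin. The t₂g⁶e_g¹ (low-spin) configuration has an unevenly filled e_g set; the Jahn–Teller theorem predicts a tetragonal distortion (typically axial elongation) to lift the degeneracy.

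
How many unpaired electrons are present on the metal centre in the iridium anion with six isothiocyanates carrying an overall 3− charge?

0 unpaired electrons

Summing ligand charges against the −3 overall charge gives an oxidation state of +3 for iridium.
Ir sits in group 9, so the d-electron count is 9 − 3 = 6.
The spin state decides the count: a 5d ion has a large Δₒ and is invariably low-spin.
An octahedral low-spin d⁶ ion is t₂g⁶e_g⁰, giving 0 unpaired electrons.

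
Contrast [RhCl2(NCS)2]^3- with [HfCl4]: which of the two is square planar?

For [RhCl2(NCS)2]^3-: Each chloride is −1; each isothiocyanate is −1; balancing the −3 overall charge requires Rh(I). Group 9 minus oxidation state 1 gives a d⁸ configuration. A 4d d⁸ ion has a large crystal-field splitting; square planar leaves the high-energy d_{x²−y²} orbital empty and maximises CFSE. → square planar.
For [HfCl4]: Each chloride is −1; balancing the 0 overall charge requires Hf(IV). Hf sits in group 4, so the d-electron count is 4 − 4 = 0. A d⁰ ion has no crystal-field stabilisation preference between square planar and tetrahedral, so four ligands adopt the sterically favoured tetrahedral geometry. → tetrahedral.

[RhCl2(NCS)2]^3-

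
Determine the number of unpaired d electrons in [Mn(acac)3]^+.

Ligand charges: each acetylacetonate is −1. With an overall charge of +1 the manganese centre must be in the +4 oxidation state.
Group 7 minus oxidation state 4 gives a d³ configuration.
Counting donor atoms: 3×acetylacetonate (bidentate) → 6 donors. Coordination number = 6.
In an octahedral field the d³ configuration is t₂g³e_g⁰ (only one arrangement possible), giving 3 unpaired electrons.

3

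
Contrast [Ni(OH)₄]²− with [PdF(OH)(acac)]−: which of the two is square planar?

For [Ni(OH)₄]²−: Summing ligand charges against the −2 overall charge gives an oxidation state of +2 for nickel. Nickel is a group-10 element; Ni(II) is therefore d⁸. Hydroxide is a weak-field ligand. With weak-field ligands the CFSE gain from square planar is small, so a 3d d⁸ ion takes the sterically preferred tetrahedral geometry. → tetrahedral.
For [PdF(OH)(acac)]−: Summing ligand charges against the −1 overall charge gives an oxidation state of +2 for palladium. Pd sits in group 10, so the d-electron count is 10 − 2 = 8. A 4d d⁸ ion has a large crystal-field splitting; square planar leaves the high-energy d_{x²−y²} orbital empty and maximises CFSE. → square planar.

[PdF(OH)(acac)]−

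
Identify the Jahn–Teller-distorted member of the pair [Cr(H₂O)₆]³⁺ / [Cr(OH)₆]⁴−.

[Cr(OH)₆]⁴−

[Cr(H₂O)₆]³⁺: Ligand charges: water is neutral. With an overall charge of +3 the chromium centre must be in the +3 oxidation state. Group 6 minus oxidation state 3 gives a d³ configuration. The d³ configuration leaves the e_g set evenly filled (or empty) — no strong Jahn–Teller driving force.
[Cr(OH)₆]⁴−: Ligand charges: each hydroxide is −1. With an overall charge of −4 the chromium centre must be in the +2 oxidation state. Cr sits in group 6, so the d-electron count is 6 − 2 = 4. Hydroxide is a weak-field ligand for a first-row metal, so the complex is high-spin. The t₂g³e_g¹ (high-spin) configuration has an unevenly filled e_g set; the Jahn–Teller theorem predicts a tetragonal distortion (typically axial elongation) to lift the degeneracy.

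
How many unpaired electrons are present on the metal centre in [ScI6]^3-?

Ligand charges: each iodide is −1. With an overall charge of −3 the scandium centre must be in the +3 oxidation state.
Sc sits in group 3, so the d-electron count is 3 − 3 = 0.
In an octahedral field the d⁰ configuration is t₂g⁰e_g⁰, giving 0 unpaired electrons.

0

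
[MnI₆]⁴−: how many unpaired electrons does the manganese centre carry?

5 unpaired electrons

Ligand charges: each iodide is −1. With an overall charge of −4 the manganese centre must be in the +2 oxidation state.
Manganese is a group-7 element; Mn(II) is therefore d⁵.
The spin state decides the count: Iodide is a weak-field ligand for a first-row metal, so the complex is high-spin.
An octahedral high-spin d⁵ ion is t₂g³e_g², giving 5 unpaired electrons.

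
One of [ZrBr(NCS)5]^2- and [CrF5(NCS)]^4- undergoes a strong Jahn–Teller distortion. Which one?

[CrF5(NCS)]^4-

[ZrBr(NCS)5]^2-: Ligand charges: each bromide is −1; each isothiocyanate is −1. With an overall charge of −2 the zirconium centre must be in the +4 oxidation state. Zr sits in group 4, so the d-electron count is 4 − 4 = 0. The d⁰ configuration leaves the e_g set evenly filled (or empty) — no strong Jahn–Teller driving force.
[CrF5(NCS)]^4-: Each fluoride is −1; each isothiocyanate is −1; balancing the −4 overall charge requires Cr(II). Group 6 minus oxidation state 2 gives a d⁴ configuration. Fluoride and isothiocyanate are weak-field ligands for a first-row metal, so the complex is high-spin. The t₂g³e_g¹ (high-spin) configuration has an unevenly filled e_g set; the Jahn–Teller theorem predicts a tetragonal distortion (typically axial elongation) to lift the degeneracy.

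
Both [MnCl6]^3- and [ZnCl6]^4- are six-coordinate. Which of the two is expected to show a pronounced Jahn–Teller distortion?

[MnCl6]^3-

[MnCl6]^3-: Summing ligand charges against the −3 overall charge gives an oxidation state of +3 for manganese. Mn sits in group 7, so the d-electron count is 7 − 3 = 4. Chloride is a weak-field ligand for a first-row metal, so the complex is high-spin. The t₂g³e_g¹ (high-spin) configuration has an unevenly filled e_g set; the Jahn–Teller theorem predicts a tetragonal distortion (typically axial elongation) to lift the degeneracy.
[ZnCl6]^4-: Each chloride is −1; balancing the −4 overall charge requires Zn(II). Zinc is a group-12 element; Zn(II) is therefore d¹⁰. The d¹⁰ configuration leaves the e_g set evenly filled (or empty) — no strong Jahn–Teller driving force.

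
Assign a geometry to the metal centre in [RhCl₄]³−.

Each chloride is −1; balancing the −3 overall charge requires Rh(I).
Rh sits in group 9, so the d-electron count is 9 − 1 = 8.
With 4 monodentate ligands the coordination number is 4.
A 4d d⁸ ion has a large crystal-field splitting; square planar leaves the high-energy d_{x²−y²} orbital empty and maximises CFSE.

square planar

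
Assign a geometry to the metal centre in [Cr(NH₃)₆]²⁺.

Ligand charges: ammonia is neutral. With an overall charge of +2 the chromium centre must be in the +2 oxidation state.
Chromium is a group-6 element; Cr(II) is therefore d⁴.
Coordination number: 6.
Six donors around a single metal centre give an octahedral coordination sphere.

octahedral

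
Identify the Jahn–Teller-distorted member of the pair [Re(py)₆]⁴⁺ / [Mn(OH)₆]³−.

[Mn(OH)₆]³−

[Re(py)₆]⁴⁺: Ligand charges: pyridine is neutral. With an overall charge of +4 the rhenium centre must be in the +4 oxidation state. Rhenium is a group-7 element; Re(IV) is therefore d³. The d³ configuration leaves the e_g set evenly filled (or empty) — no strong Jahn–Teller driving force.
[Mn(OH)₆]³−: Each hydroxide is −1; balancing the −3 overall charge requires Mn(III). Mn sits in group 7, so the d-electron count is 7 − 3 = 4. Hydroxide is a weak-field ligand for a first-row metal, so the complex is high-spin. The t₂g³e_g¹ (high-spin) configuration has an unevenly filled e_g set; the Jahn–Teller theorem predicts a tetragonal distortion (typically axial elongation) to lift the degeneracy.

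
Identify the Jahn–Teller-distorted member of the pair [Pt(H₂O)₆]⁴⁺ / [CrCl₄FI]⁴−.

[CrCl₄FI]⁴−

[Pt(H₂O)₆]⁴⁺: Summing ligand charges against the +4 overall charge gives an oxidation state of +4 for platinum. Platinum is a group-10 element; Pt(IV) is therefore d⁶. A 5d ion has a large Δₒ and is invariably low-spin. The d⁶ configuration leaves the e_g set evenly filled (or empty) — no strong Jahn–Teller driving force.
[CrCl₄FI]⁴−: Ligand charges: each chloride is −1; each fluoride is −1; each iodide is −1. With an overall charge of −4 the chromium centre must be in the +2 oxidation state. Cr sits in group 6, so the d-electron count is 6 − 2 = 4. Chloride, fluoride, and iodide are weak-field ligands for a first-row metal, so the complex is high-spin. The t₂g³e_g¹ (high-spin) configuration has an unevenly filled e_g set; the Jahn–Teller theorem predicts a tetragonal distortion (typically axial elongation) to lift the degeneracy.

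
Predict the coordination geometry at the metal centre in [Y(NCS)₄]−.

Ligand charges: each isothiocyanate is −1. With an overall charge of −1 the yttrium centre must be in the +3 oxidation state.
Yttrium is a group-3 element; Y(III) is therefore d⁰.
With 4 monodentate ligands the coordination number is 4.
A d⁰ ion has no crystal-field stabilisation preference between square planar and tetrahedral, so four ligands adopt the sterically favoured tetrahedral geometry.

tetrahedral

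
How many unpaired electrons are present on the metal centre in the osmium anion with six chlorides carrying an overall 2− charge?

2

Each chloride is −1; balancing the −2 overall charge requires Os(IV).
Os sits in group 8, so the d-electron count is 8 − 4 = 4.
The spin state decides the count: a 5d ion has a large Δₒ and is invariably low-spin.
An octahedral low-spin d⁴ ion is t₂g⁴e_g⁰, giving 2 unpaired electrons.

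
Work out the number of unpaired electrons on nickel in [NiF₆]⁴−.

Summing ligand charges against the −4 overall charge gives an oxidation state of +2 for nickel.
Group 10 minus oxidation state 2 gives a d⁸ configuration.
In an octahedral field the d⁸ configuration is t₂g⁶e_g² (only one arrangement possible), giving 2 unpaired electrons.

2 unpaired electrons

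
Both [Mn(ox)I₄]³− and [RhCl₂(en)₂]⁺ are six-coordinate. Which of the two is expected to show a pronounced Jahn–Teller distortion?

[Mn(ox)I₄]³−

[Mn(ox)I₄]³−: Summing ligand charges against the −3 overall charge gives an oxidation state of +3 for manganese. Mn sits in group 7, so the d-electron count is 7 − 3 = 4. Iodide and oxalate are weak-field ligands for a first-row metal, so the complex is high-spin. The t₂g³e_g¹ (high-spin) configuration has an unevenly filled e_g set; the Jahn–Teller theorem predicts a tetragonal distortion (typically axial elongation) to lift the degeneracy.
[RhCl₂(en)₂]⁺: Summing ligand charges against the +1 overall charge gives an oxidation state of +3 for rhodium. Group 9 minus oxidation state 3 gives a d⁶ configuration. A 4d ion has a large Δₒ and is invariably low-spin. The d⁶ configuration leaves the e_g set evenly filled (or empty) — no strong Jahn–Teller driving force.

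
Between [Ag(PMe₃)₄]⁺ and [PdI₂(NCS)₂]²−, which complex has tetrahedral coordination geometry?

[Ag(PMe₃)₄]⁺

For [Ag(PMe₃)₄]⁺: Ligand charges: trimethylphosphine is neutral. With an overall charge of +1 the silver centre must be in the +1 oxidation state. Silver is a group-11 element; Ag(I) is therefore d¹⁰. A d¹⁰ ion has no crystal-field stabilisation preference between square planar and tetrahedral, so four ligands adopt the sterically favoured tetrahedral geometry. → tetrahedral.
For [PdI₂(NCS)₂]²−: Each iodide is −1; each isothiocyanate is −1; balancing the −2 overall charge requires Pd(II). Pd sits in group 10, so the d-electron count is 10 − 2 = 8. A 4d d⁸ ion has a large crystal-field splitting; square planar leaves the high-energy d_{x²−y²} orbital empty and maximises CFSE. → square planar.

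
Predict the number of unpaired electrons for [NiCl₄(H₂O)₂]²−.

Each chloride is −1; water is neutral; balancing the −2 overall charge requires Ni(II).
Nickel is a group-10 element; Ni(II) is therefore d⁸.
In an octahedral field the d⁸ configuration is t₂g⁶e_g² (only one arrangement possible), giving 2 unpaired electrons.

2 unpaired electrons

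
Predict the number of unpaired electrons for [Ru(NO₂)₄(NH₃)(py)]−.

Ligand charges: each nitro (N-bound nitrite) is −1; ammonia is neutral; pyridine is neutral. With an overall charge of −1 the ruthenium centre must be in the +3 oxidation state.
Ru sits in group 8, so the d-electron count is 8 − 3 = 5.
The spin state decides the count: a 4d ion has a large Δₒ and is invariably low-spin.
An octahedral low-spin d⁵ ion is t₂g⁵e_g⁰, giving 1 unpaired electron.

1 unpaired electron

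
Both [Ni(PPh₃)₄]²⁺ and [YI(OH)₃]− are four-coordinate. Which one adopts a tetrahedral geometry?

For [Ni(PPh₃)₄]²⁺: Triphenylphosphine is neutral; balancing the +2 overall charge requires Ni(II). Nickel is a group-10 element; Ni(II) is therefore d⁸. Triphenylphosphine is a strong-field ligand (high in the spectrochemical series). A 3d d⁸ ion with strong-field ligands gains enough CFSE to favour square planar over tetrahedral. → square planar.
For [YI(OH)₃]−: Summing ligand charges against the −1 overall charge gives an oxidation state of +3 for yttrium. Group 3 minus oxidation state 3 gives a d⁰ configuration. A d⁰ ion has no crystal-field stabilisation preference between square planar and tetrahedral, so four ligands adopt the sterically favoured tetrahedral geometry. → tetrahedral.

[YI(OH)₃]−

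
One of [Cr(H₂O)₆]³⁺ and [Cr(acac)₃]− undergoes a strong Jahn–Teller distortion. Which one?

[Cr(H₂O)₆]³⁺: Water is neutral; balancing the +3 overall charge requires Cr(III). Group 6 minus oxidation state 3 gives a d³ configuration. The d³ configuration leaves the e_g set evenly filled (or empty) — no strong Jahn–Teller driving force.
[Cr(acac)₃]−: Ligand charges: each acetylacetonate is −1. With an overall charge of −1 the chromium centre must be in the +2 oxidation state. Cr sits in group 6, so the d-electron count is 6 − 2 = 4. Acetylacetonate is a weak-field ligand for a first-row metal, so the complex is high-spin. The t₂g³e_g¹ (high-spin) configuration has an unevenly filled e_g set; the Jahn–Teller theorem predicts a tetragonal distortion (typically axial elongation) to lift the degeneracy.

[Cr(acac)₃]−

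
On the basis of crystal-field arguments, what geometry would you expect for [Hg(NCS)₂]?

linear

Ligand charges: each isothiocyanate is −1. With an overall charge of 0 the mercury centre must be in the +2 oxidation state.
Hg sits in group 12, so the d-electron count is 12 − 2 = 10.
With 2 monodentate ligands the coordination number is 2.
A d¹⁰ ion with only two ligands adopts a linear arrangement (sp hybridisation; no CFSE preference).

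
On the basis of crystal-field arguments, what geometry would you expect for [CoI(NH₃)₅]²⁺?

octahedral

Ligand charges: each iodide is −1; ammonia is neutral. With an overall charge of +2 the cobalt centre must be in the +3 oxidation state.
Cobalt is a group-9 element; Co(III) is therefore d⁶.
Coordination number: 6.
Six donors around a single metal centre give an octahedral coordination sphere.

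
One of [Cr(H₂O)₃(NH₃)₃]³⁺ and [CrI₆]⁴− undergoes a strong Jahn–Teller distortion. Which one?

[CrI₆]⁴−

[Cr(H₂O)₃(NH₃)₃]³⁺: Summing ligand charges against the +3 overall charge gives an oxidation state of +3 for chromium. Group 6 minus oxidation state 3 gives a d³ configuration. The d³ configuration leaves the e_g set evenly filled (or empty) — no strong Jahn–Teller driving force.
[CrI₆]⁴−: Summing ligand charges against the −4 overall charge gives an oxidation state of +2 for chromium. Cr sits in group 6, so the d-electron count is 6 − 2 = 4. Iodide is a weak-field ligand for a first-row metal, so the complex is high-spin. The t₂g³e_g¹ (high-spin) configuration has an unevenly filled e_g set; the Jahn–Teller theorem predicts a tetragonal distortion (typically axial elongation) to lift the degeneracy.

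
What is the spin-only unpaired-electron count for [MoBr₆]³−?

3

Each bromide is −1; balancing the −3 overall charge requires Mo(III).
Group 6 minus oxidation state 3 gives a d³ configuration.
In an octahedral field the d³ configuration is t₂g³e_g⁰ (only one arrangement possible), giving 3 unpaired electrons.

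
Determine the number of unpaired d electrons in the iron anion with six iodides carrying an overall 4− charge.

4

Each iodide is −1; balancing the −4 overall charge requires Fe(II).
Fe sits in group 8, so the d-electron count is 8 − 2 = 6.
The spin state decides the count: Iodide is a weak-field ligand for a first-row metal, so the complex is high-spin.
An octahedral high-spin d⁶ ion is t₂g⁴e_g², giving 4 unpaired electrons.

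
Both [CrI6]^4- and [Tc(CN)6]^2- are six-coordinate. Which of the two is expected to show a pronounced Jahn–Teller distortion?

[CrI6]^4-

[CrI6]^4-: Ligand charges: each iodide is −1. With an overall charge of −4 the chromium centre must be in the +2 oxidation state. Group 6 minus oxidation state 2 gives a d⁴ configuration. Iodide is a weak-field ligand for a first-row metal, so the complex is high-spin. The t₂g³e_g¹ (high-spin) configuration has an unevenly filled e_g set; the Jahn–Teller theorem predicts a tetragonal distortion (typically axial elongation) to lift the degeneracy.
[Tc(CN)6]^2-: Summing ligand charges against the −2 overall charge gives an oxidation state of +4 for technetium. Group 7 minus oxidation state 4 gives a d³ configuration. The d³ configuration leaves the e_g set evenly filled (or empty) — no strong Jahn–Teller driving force.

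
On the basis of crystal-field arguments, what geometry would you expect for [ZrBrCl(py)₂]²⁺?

tetrahedral

Summing ligand charges against the +2 overall charge gives an oxidation state of +4 for zirconium.
Zirconium is a group-4 element; Zr(IV) is therefore d⁰.
With 4 monodentate ligands the coordination number is 4.
A d⁰ ion has no crystal-field stabilisation preference between square planar and tetrahedral, so four ligands adopt the sterically favoured tetrahedral geometry.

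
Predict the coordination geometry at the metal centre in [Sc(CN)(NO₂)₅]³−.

Each cyanide is −1; each nitro (N-bound nitrite) is −1; balancing the −3 overall charge requires Sc(III).
Group 3 minus oxidation state 3 gives a d⁰ configuration.
With 6 monodentate ligands the coordination number is 6.
Six donors around a single metal centre give an octahedral coordination sphere.

octahedral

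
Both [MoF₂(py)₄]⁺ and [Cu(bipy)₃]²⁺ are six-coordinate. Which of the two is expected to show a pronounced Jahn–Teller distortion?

[MoF₂(py)₄]⁺: Summing ligand charges against the +1 overall charge gives an oxidation state of +3 for molybdenum. Group 6 minus oxidation state 3 gives a d³ configuration. The d³ configuration leaves the e_g set evenly filled (or empty) — no strong Jahn–Teller driving force.
[Cu(bipy)₃]²⁺: 2,2′-bipyridine is neutral; balancing the +2 overall charge requires Cu(II). Group 11 minus oxidation state 2 gives a d⁹ configuration. The t₂g⁶e_g³ configuration has an unevenly filled e_g set; the Jahn–Teller theorem predicts a tetragonal distortion (typically axial elongation) to lift the degeneracy.

[Cu(bipy)₃]²⁺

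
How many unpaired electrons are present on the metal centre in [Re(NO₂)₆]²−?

3

Summing ligand charges against the −2 overall charge gives an oxidation state of +4 for rhenium.
Group 7 minus oxidation state 4 gives a d³ configuration.
In an octahedral field the d³ configuration is t₂g³e_g⁰ (only one arrangement possible), giving 3 unpaired electrons.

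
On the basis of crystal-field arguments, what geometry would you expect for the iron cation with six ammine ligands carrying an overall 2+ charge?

octahedral

Ammonia is neutral; balancing the +2 overall charge requires Fe(II).
Iron is a group-8 element; Fe(II) is therefore d⁶.
With 6 monodentate ligands the coordination number is 6.
Six donors around a single metal centre give an octahedral coordination sphere.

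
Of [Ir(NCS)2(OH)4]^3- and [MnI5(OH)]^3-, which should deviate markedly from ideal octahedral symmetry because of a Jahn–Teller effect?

[MnI5(OH)]^3-

[Ir(NCS)2(OH)4]^3-: Ligand charges: each isothiocyanate is −1; each hydroxide is −1. With an overall charge of −3 the iridium centre must be in the +3 oxidation state. Ir sits in group 9, so the d-electron count is 9 − 3 = 6. A 5d ion has a large Δₒ and is invariably low-spin. The d⁶ configuration leaves the e_g set evenly filled (or empty) — no strong Jahn–Teller driving force.
[MnI5(OH)]^3-: Each iodide is −1; each hydroxide is −1; balancing the −3 overall charge requires Mn(III). Manganese is a group-7 element; Mn(III) is therefore d⁴. Hydroxide and iodide are weak-field ligands for a first-row metal, so the complex is high-spin. The t₂g³e_g¹ (high-spin) configuration has an unevenly filled e_g set; the Jahn–Teller theorem predicts a tetragonal distortion (typically axial elongation) to lift the degeneracy.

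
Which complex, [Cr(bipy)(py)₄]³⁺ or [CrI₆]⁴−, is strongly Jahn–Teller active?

[CrI₆]⁴−

[Cr(bipy)(py)₄]³⁺: Summing ligand charges against the +3 overall charge gives an oxidation state of +3 for chromium. Chromium is a group-6 element; Cr(III) is therefore d³. The d³ configuration leaves the e_g set evenly filled (or empty) — no strong Jahn–Teller driving force.
[CrI₆]⁴−: Each iodide is −1; balancing the −4 overall charge requires Cr(II). Chromium is a group-6 element; Cr(II) is therefore d⁴. Iodide is a weak-field ligand for a first-row metal, so the complex is high-spin. The t₂g³e_g¹ (high-spin) configuration has an unevenly filled e_g set; the Jahn–Teller theorem predicts a tetragonal distortion (typically axial elongation) to lift the degeneracy.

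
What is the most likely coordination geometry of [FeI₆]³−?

octahedral

Each iodide is −1; balancing the −3 overall charge requires Fe(III).
Group 8 minus oxidation state 3 gives a d⁵ configuration.
Coordination number: 6.
Six donors around a single metal centre give an octahedral coordination sphere.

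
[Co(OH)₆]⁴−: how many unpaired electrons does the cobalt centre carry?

Each hydroxide is −1; balancing the −4 overall charge requires Co(II).
Cobalt is a group-9 element; Co(II) is therefore d⁷.
The spin state decides the count: Hydroxide is a weak-field ligand for a first-row metal, so the complex is high-spin.
An octahedral high-spin d⁷ ion is t₂g⁵e_g², giving 3 unpaired electrons.

3 unpaired electrons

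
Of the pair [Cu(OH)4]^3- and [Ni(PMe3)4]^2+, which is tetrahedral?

[Cu(OH)4]^3-

For [Cu(OH)4]^3-: Summing ligand charges against the −3 overall charge gives an oxidation state of +1 for copper. Copper is a group-11 element; Cu(I) is therefore d¹⁰. A d¹⁰ ion has no crystal-field stabilisation preference between square planar and tetrahedral, so four ligands adopt the sterically favoured tetrahedral geometry. → tetrahedral.
For [Ni(PMe3)4]^2+: Trimethylphosphine is neutral; balancing the +2 overall charge requires Ni(II). Ni sits in group 10, so the d-electron count is 10 − 2 = 8. Trimethylphosphine is a strong-field ligand (high in the spectrochemical series). A 3d d⁸ ion with strong-field ligands gains enough CFSE to favour square planar over tetrahedral. → square planar.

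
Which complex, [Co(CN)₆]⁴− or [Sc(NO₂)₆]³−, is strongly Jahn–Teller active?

[Co(CN)₆]⁴−

[Co(CN)₆]⁴−: Each cyanide is −1; balancing the −4 overall charge requires Co(II). Cobalt is a group-9 element; Co(II) is therefore d⁷. Cyanide is a strong-field ligand (high in the spectrochemical series) for a first-row metal, so the complex is low-spin. The t₂g⁶e_g¹ (low-spin) configuration has an unevenly filled e_g set; the Jahn–Teller theorem predicts a tetragonal distortion (typically axial elongation) to lift the degeneracy.
[Sc(NO₂)₆]³−: Ligand charges: each nitro (N-bound nitrite) is −1. With an overall charge of −3 the scandium centre must be in the +3 oxidation state. Group 3 minus oxidation state 3 gives a d⁰ configuration. The d⁰ configuration leaves the e_g set evenly filled (or empty) — no strong Jahn–Teller driving force.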